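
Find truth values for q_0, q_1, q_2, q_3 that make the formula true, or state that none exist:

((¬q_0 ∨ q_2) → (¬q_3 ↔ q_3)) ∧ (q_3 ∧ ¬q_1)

q_0: True, q_1: False, q_2: False, q_3: True

  (¬q_0 ∨ q_2) → (¬q_3 ↔ q_3) = True
    ¬q_0 ∨ q_2 = False
      ¬q_0 = False
    ¬q_3 ↔ q_3 = False
      ¬q_3 = False
  q_3 ∧ ¬q_1 = True
    ¬q_1 = True
Both conjuncts True, so the formula holds.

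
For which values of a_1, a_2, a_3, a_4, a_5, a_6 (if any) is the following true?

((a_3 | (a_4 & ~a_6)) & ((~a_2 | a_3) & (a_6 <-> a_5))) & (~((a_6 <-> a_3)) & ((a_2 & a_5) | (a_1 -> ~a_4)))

a_1: True, a_2: True, a_3: True, a_4: False, a_5: False, a_6: False

  (a_3 | (a_4 & ~a_6)) & ((~a_2 | a_3) & (a_6 <-> a_5)) = True
    a_3 | (a_4 & ~a_6) = True
      a_4 & ~a_6 = False
        ~a_6 = True
    (~a_2 | a_3) & (a_6 <-> a_5) = True
      ~a_2 | a_3 = True
        ~a_2 = False
      a_6 <-> a_5 = True
  ~((a_6 <-> a_3)) & ((a_2 & a_5) | (a_1 -> ~a_4)) = True
    ~((a_6 <-> a_3)) = True
      a_6 <-> a_3 = False
    (a_2 & a_5) | (a_1 -> ~a_4) = True
      a_2 & a_5 = False
      a_1 -> ~a_4 = True
        ~a_4 = True
Both conjuncts True, so the formula holds.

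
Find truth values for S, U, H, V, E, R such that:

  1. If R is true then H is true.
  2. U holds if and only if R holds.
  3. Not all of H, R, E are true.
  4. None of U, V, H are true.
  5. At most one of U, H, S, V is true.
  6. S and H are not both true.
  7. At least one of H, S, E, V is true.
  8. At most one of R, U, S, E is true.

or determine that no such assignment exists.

S=F; U=F; H=F; V=F; E=T; R=F

  (1) R=F ⇒ H: vacuous ✓
  (2) U=F, R=F — same ✓
  (3) {H, R, E}: 1/3 true — not all ✓
  (4) {U, V, H}: 0 true — none ✓
  (5) {U, H, S, V}: 0 true — at most one ✓
  (6) S=F, H=F — not both ✓
  (7) {H, S, E, V}: 1 true — at least one ✓
  (8) {R, U, S, E}: 1 true — at most one ✓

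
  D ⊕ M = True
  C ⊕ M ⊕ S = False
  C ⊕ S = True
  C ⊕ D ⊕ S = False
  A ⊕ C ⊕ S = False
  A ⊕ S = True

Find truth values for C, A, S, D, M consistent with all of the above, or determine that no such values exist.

Adding constraints 1, 2, 4 mod 2: every variable appears an even number of times on the left, so the left side is 0.
But the right sides sum to 1 (mod 2). 0 ≠ 1 — the system is inconsistent.

Unsatisfiable — no assignment works.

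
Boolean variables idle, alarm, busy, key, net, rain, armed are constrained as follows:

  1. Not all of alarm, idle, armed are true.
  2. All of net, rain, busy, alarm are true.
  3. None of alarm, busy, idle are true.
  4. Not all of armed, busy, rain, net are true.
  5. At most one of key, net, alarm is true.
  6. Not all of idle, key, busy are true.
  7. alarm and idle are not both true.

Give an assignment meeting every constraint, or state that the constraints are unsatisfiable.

Unsatisfiable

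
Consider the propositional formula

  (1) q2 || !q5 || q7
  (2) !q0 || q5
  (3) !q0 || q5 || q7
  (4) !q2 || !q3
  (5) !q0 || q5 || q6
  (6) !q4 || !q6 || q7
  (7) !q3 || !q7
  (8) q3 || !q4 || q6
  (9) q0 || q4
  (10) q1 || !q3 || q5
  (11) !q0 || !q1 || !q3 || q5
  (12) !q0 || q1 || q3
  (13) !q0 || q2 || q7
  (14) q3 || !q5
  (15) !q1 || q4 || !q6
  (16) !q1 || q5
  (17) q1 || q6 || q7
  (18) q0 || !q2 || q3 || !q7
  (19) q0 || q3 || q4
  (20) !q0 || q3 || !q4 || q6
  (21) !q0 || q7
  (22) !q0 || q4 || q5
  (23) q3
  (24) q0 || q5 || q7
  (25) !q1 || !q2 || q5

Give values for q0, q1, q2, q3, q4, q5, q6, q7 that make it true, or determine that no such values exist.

Case q3 = True:
  (!q2 || !q3) forces q2 = False.
  (!q3 || !q7) forces q7 = False.
  (q2 || !q5 || q7) forces q5 = False.
  (!q0 || q5) forces q0 = False.
  Clause (q0 || q5 || q7) is falsified — contradiction.
Case q3 = False:
  Clause (q3) is falsified — contradiction.
Both cases fail, so the formula is unsatisfiable.

The formula is unsatisfiable.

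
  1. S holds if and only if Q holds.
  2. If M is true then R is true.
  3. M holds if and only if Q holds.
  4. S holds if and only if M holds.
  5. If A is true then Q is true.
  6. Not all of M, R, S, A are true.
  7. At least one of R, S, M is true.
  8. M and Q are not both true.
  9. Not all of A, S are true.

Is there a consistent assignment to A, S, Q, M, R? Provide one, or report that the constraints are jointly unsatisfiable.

A: False; S: False; Q: False; M: False; R: True

  (1) S=F, Q=F — same ✓
  (2) M=F ⇒ R: vacuous ✓
  (3) M=F, Q=F — same ✓
  (4) S=F, M=F — same ✓
  (5) A=F ⇒ Q: vacuous ✓
  (6) {M, R, S, A}: 1/4 true — not all ✓
  (7) {R, S, M}: 1 true — at least one ✓
  (8) M=F, Q=F — not both ✓
  (9) {A, S}: 0/2 true — not all ✓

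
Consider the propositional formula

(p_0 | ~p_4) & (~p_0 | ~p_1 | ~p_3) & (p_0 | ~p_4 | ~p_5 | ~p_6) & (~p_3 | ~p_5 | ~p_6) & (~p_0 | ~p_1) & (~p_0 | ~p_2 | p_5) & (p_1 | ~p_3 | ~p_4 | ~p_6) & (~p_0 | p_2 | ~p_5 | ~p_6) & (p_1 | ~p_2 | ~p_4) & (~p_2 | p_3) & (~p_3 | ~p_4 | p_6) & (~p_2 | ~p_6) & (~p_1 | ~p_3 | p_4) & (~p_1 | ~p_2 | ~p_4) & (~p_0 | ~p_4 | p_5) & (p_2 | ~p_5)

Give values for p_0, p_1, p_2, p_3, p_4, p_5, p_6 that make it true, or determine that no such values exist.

Set p_0 = False.
  then (p_0 | ~p_4) forces p_4 = False.
Set p_1 = False.
Set p_2 = True.
  then (~p_2 | p_3) forces p_3 = True.
  then (~p_2 | ~p_6) forces p_6 = False.
Set p_5 = True.
All clauses satisfied.

p_0=F; p_1=F; p_2=T; p_3=T; p_4=F; p_5=T; p_6=F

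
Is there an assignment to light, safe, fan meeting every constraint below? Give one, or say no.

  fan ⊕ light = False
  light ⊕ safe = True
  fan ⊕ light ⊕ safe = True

light = False, safe = True, fan = False

fan ⊕ light = F ⊕ F = False ✓
light ⊕ safe = F ⊕ T = True ✓
fan ⊕ light ⊕ safe = F ⊕ F ⊕ T = True ✓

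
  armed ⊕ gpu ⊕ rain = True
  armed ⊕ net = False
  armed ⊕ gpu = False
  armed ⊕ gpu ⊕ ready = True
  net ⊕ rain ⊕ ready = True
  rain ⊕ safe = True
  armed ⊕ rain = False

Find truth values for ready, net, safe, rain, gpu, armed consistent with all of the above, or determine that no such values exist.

ready = True, net = True, safe = False, rain = True, gpu = True, armed = True

armed ⊕ gpu ⊕ rain = T ⊕ T ⊕ T = True ✓
armed ⊕ net = T ⊕ T = False ✓
armed ⊕ gpu = T ⊕ T = False ✓
armed ⊕ gpu ⊕ ready = T ⊕ T ⊕ T = True ✓
net ⊕ rain ⊕ ready = T ⊕ T ⊕ T = True ✓
rain ⊕ safe = T ⊕ F = True ✓
armed ⊕ rain = T ⊕ T = False ✓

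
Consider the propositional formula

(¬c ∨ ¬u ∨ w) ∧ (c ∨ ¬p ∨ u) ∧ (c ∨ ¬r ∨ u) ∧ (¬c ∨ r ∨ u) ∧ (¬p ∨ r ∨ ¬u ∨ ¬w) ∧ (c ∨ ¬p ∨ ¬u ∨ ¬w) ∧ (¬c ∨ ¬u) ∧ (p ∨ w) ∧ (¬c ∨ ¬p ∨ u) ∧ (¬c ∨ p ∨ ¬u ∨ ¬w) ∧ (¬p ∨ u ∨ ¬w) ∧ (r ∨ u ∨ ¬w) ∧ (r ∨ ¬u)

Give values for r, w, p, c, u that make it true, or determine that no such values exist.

r=T, w=T, p=F, c=F, u=T

Try r = False:
  (r ∨ ¬u) forces u = False.
  (¬c ∨ r ∨ u) forces c = False.
  (c ∨ ¬p ∨ u) forces p = False.
  (p ∨ w) forces w = True.
  clause (r ∨ u ∨ ¬w) is falsified — backtrack.
So r = True.
Set w = True.
Try p = True:
  (¬p ∨ u ∨ ¬w) forces u = True.
  (c ∨ ¬p ∨ ¬u ∨ ¬w) forces c = True.
  clause (¬c ∨ ¬u) is falsified — backtrack.
So p = False.
Set c = False.
  then (c ∨ ¬r ∨ u) forces u = True.
All clauses satisfied.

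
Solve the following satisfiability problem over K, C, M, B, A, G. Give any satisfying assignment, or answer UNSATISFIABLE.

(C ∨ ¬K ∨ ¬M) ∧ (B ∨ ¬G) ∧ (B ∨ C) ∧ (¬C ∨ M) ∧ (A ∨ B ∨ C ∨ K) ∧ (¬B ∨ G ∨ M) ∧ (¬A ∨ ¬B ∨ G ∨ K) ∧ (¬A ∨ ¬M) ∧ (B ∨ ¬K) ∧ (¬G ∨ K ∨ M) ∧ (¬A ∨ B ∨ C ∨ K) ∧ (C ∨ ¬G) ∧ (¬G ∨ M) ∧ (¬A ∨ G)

Set K = False.
Set C = True.
  then (¬C ∨ M) forces M = True.
  then (¬A ∨ ¬M) forces A = False.
Set B = True.
Set G = True.
All clauses satisfied.

K: False, C: True, M: True, B: True, A: False, G: True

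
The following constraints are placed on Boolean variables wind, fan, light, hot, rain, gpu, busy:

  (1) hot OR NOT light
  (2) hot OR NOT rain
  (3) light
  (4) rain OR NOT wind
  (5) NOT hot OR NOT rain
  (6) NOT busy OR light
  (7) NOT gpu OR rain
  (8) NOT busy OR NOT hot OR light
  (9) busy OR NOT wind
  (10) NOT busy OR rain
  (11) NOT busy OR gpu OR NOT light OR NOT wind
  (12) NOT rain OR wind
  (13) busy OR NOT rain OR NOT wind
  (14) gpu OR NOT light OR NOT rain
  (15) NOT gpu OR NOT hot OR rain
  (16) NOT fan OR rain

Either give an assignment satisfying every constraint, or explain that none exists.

Unit clause (light) forces light = True.
In (hot OR NOT light) only hot is left, so hot = True.
In (NOT hot OR NOT rain) only NOT rain is left, so rain = False.
In (NOT gpu OR rain) only NOT gpu is left, so gpu = False.
In (NOT busy OR rain) only NOT busy is left, so busy = False.
In (NOT fan OR rain) only NOT fan is left, so fan = False.
In (rain OR NOT wind) only NOT wind is left, so wind = False.
All clauses satisfied.

wind=F; fan=F; light=T; hot=T; rain=F; gpu=F; busy=F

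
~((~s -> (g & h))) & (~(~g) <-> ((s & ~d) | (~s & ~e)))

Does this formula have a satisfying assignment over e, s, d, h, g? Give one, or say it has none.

e = True; s = False; d = True; h = False; g = False

  ~((~s -> (g & h))) = True
    ~s -> (g & h) = False
      ~s = True
      g & h = False
  ~(~g) <-> ((s & ~d) | (~s & ~e)) = True
    ~(~g) = False
      ~g = True
    (s & ~d) | (~s & ~e) = False
      s & ~d = False
        ~d = False
      ~s & ~e = False
        ~s = True
        ~e = False
Both conjuncts True, so the formula holds.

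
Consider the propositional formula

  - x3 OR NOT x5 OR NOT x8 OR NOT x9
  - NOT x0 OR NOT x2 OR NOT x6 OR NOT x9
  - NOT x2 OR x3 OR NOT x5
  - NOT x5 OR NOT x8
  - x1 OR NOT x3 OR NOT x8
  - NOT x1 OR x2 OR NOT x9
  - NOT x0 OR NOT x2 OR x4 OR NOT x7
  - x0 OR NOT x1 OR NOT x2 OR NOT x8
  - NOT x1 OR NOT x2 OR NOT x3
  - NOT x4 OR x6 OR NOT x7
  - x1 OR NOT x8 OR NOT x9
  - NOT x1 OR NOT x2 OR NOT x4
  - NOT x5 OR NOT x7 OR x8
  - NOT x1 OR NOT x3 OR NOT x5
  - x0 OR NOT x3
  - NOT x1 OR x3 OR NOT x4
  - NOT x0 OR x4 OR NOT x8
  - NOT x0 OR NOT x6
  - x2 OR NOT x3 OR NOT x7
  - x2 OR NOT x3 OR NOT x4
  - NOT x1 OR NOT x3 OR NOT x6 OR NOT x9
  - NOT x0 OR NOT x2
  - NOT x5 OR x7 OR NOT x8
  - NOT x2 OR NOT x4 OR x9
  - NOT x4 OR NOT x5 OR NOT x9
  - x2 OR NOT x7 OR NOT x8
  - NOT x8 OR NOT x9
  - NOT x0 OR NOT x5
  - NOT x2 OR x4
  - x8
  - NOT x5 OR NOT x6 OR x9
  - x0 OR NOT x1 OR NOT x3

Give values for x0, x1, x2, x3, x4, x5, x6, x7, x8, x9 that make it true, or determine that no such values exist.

Unit clause (x8) forces x8 = True.
In (NOT x5 OR NOT x8) only NOT x5 is left, so x5 = False.
In (NOT x8 OR NOT x9) only NOT x9 is left, so x9 = False.
Set x0 = False.
  then (x0 OR NOT x3) forces x3 = False.
Set x1 = False.
Try x2 = True:
  (NOT x2 OR NOT x4 OR x9) forces x4 = False.
  clause (NOT x2 OR x4) is falsified — backtrack.
So x2 = False.
  then (x2 OR NOT x7 OR NOT x8) forces x7 = False.
Set x4 = True.
Set x6 = False.
All clauses satisfied.

x0: False; x1: False; x2: False; x3: False; x4: True; x5: False; x6: False; x7: False; x8: True; x9: False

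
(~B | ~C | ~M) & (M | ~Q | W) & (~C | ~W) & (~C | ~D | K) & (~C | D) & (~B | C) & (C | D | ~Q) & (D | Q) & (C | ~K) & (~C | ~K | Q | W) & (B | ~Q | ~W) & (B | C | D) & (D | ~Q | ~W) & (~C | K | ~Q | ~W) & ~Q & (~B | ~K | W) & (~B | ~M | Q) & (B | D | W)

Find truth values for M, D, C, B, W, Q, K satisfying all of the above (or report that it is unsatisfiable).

M = False; D = True; C = False; B = False; W = False; Q = False; K = False

Unit clause (~Q) forces Q = False.
In (D | Q) only D is left, so D = True.
Set M = False.
Try C = True:
  (~C | ~W) forces W = False.
  (~C | ~D | K) forces K = True.
  clause (~C | ~K | Q | W) is falsified — backtrack.
So C = False.
  then (~B | C) forces B = False.
  then (C | ~K) forces K = False.
Set W = False.
All clauses satisfied.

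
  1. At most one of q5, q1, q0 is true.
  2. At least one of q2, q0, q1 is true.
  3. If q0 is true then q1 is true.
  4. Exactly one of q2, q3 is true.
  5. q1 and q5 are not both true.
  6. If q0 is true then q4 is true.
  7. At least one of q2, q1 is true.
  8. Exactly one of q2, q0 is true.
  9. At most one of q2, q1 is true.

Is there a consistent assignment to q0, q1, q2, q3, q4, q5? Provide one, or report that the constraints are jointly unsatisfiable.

q0 = False; q1 = False; q2 = True; q3 = False; q4 = True; q5 = True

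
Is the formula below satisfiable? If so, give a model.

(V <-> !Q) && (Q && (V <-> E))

Q = True, E = False, V = False

  V <-> !Q = True
    !Q = False
  Q && (V <-> E) = True
    V <-> E = True
Both conjuncts True, so the formula holds.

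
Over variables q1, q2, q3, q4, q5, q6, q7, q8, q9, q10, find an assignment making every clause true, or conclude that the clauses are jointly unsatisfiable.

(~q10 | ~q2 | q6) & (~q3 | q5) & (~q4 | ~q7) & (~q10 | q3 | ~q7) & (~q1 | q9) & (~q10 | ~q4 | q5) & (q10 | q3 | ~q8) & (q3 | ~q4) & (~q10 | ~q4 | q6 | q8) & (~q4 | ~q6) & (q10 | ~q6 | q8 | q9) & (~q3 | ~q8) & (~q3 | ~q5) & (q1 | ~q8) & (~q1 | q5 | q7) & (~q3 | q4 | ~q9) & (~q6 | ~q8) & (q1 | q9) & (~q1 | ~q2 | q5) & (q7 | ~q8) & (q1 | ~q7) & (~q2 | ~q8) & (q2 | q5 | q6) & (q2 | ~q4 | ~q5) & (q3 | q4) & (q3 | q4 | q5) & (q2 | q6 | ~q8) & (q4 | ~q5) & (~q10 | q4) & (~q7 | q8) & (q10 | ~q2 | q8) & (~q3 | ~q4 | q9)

Case q3 = True:
  (~q3 | q5) forces q5 = True.
  Clause (~q3 | ~q5) is falsified — contradiction.
Case q3 = False:
  (q3 | ~q4) forces q4 = False.
  Clause (q3 | q4) is falsified — contradiction.
Both cases fail, so the formula is unsatisfiable.

Unsatisfiable — no assignment works.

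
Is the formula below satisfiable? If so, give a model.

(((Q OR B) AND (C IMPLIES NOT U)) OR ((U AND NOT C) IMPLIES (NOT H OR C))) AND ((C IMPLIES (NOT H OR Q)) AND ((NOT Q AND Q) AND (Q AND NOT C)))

Unsatisfiable

Case Q = True: the conjunct NOT Q is False.
Case Q = False: the conjunct Q is False.
Both cases fail — unsatisfiable.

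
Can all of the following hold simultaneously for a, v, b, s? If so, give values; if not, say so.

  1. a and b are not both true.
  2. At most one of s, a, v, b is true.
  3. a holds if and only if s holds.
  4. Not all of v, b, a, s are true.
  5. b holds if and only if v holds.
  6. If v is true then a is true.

a = False, v = False, b = False, s = False

  (1) a=F, b=F — not both ✓
  (2) {s, a, v, b}: 0 true — at most one ✓
  (3) a=F, s=F — same ✓
  (4) {v, b, a, s}: 0/4 true — not all ✓
  (5) b=F, v=F — same ✓
  (6) v=F ⇒ a: vacuous ✓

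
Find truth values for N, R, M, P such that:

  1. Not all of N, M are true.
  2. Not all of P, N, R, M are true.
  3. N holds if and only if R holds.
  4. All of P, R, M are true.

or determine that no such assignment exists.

Case R = True:
  (3) with R=T forces N = True.
  (1) with N=T forces M = False.
  Constraint (4) is violated (M=F) — contradiction.
Case R = False:
  Constraint (4) is violated (R=F) — contradiction.
Both cases fail — unsatisfiable.

Unsatisfiable — no assignment works.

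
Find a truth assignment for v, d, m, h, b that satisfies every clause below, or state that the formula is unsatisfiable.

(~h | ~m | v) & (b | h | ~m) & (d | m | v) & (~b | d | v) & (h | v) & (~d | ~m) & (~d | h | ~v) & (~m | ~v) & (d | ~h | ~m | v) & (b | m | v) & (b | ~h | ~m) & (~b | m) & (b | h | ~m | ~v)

Try v = False:
  (h | v) forces h = True.
  (~h | ~m | v) forces m = False.
  (d | m | v) forces d = True.
  (b | m | v) forces b = True.
  clause (~b | m) is falsified — backtrack.
So v = True.
  then (~m | ~v) forces m = False.
  then (~b | m) forces b = False.
Set d = True.
  then (~d | h | ~v) forces h = True.
All clauses satisfied.

v = True, d = True, m = False, h = True, b = False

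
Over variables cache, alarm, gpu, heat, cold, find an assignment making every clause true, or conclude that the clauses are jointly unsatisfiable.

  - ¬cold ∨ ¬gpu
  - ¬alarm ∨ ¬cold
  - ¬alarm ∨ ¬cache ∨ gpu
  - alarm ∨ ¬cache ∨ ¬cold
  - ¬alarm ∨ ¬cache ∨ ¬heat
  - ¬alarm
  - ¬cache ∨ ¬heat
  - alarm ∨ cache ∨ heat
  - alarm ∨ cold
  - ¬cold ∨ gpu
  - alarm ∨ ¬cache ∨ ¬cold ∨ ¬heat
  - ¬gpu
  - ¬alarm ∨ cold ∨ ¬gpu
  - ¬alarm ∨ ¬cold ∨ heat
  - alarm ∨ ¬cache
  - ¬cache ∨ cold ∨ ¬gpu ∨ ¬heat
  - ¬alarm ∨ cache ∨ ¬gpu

Case alarm = True:
  Clause (¬alarm) is falsified — contradiction.
Case alarm = False:
  (alarm ∨ cold) forces cold = True.
  (¬cold ∨ ¬gpu) forces gpu = False.
  Clause (¬cold ∨ gpu) is falsified — contradiction.
Both cases fail, so the formula is unsatisfiable.

UNSATISFIABLE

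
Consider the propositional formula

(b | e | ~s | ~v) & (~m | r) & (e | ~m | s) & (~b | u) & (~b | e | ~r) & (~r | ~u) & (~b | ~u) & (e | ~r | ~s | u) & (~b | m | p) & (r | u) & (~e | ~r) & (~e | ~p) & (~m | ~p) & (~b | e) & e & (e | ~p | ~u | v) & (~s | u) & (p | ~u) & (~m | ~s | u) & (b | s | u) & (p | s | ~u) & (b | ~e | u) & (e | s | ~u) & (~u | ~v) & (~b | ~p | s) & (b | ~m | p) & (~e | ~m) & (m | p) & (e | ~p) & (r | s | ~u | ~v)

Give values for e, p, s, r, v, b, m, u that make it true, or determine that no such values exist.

The formula is unsatisfiable.

Case p = True:
  (~e | ~p) forces e = False.
  Clause (e) is falsified — contradiction.
Case p = False:
  (e) forces e = True.
  (~e | ~r) forces r = False.
  (~m | r) forces m = False.
  Clause (m | p) is falsified — contradiction.
Both cases fail, so the formula is unsatisfiable.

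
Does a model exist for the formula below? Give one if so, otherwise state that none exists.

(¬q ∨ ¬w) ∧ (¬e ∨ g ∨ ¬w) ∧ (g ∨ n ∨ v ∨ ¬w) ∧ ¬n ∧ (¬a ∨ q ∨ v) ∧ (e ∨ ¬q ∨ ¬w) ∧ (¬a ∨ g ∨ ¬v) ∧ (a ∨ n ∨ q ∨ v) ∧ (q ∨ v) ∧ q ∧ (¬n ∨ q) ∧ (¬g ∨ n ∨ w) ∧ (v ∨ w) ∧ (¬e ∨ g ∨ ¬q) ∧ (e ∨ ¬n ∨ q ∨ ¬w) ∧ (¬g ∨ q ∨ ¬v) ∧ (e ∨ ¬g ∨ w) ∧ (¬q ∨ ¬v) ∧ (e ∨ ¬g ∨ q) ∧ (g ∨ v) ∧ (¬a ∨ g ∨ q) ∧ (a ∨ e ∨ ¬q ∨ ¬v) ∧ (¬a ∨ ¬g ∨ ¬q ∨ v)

Unsatisfiable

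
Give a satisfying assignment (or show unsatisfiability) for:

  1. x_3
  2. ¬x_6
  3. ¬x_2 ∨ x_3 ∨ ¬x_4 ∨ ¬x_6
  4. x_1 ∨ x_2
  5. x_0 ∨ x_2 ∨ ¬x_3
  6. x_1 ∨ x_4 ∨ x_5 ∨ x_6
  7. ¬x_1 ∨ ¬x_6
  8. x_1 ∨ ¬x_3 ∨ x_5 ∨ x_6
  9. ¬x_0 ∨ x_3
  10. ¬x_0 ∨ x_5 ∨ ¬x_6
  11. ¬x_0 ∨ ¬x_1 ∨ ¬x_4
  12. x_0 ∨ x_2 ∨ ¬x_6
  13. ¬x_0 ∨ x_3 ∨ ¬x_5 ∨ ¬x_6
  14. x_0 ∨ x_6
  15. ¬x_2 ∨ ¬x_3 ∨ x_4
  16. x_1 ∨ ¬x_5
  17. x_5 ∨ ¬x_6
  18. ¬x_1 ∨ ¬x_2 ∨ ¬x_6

Unit clause (x_3) forces x_3 = True.
Unit clause (¬x_6) forces x_6 = False.
In (x_0 ∨ x_6) only x_0 is left, so x_0 = True.
Try x_1 = False:
  (x_1 ∨ x_2) forces x_2 = True.
  (x_1 ∨ ¬x_3 ∨ x_5 ∨ x_6) forces x_5 = True.
  clause (x_1 ∨ ¬x_5) is falsified — backtrack.
So x_1 = True.
  then (¬x_0 ∨ ¬x_1 ∨ ¬x_4) forces x_4 = False.
  then (¬x_2 ∨ ¬x_3 ∨ x_4) forces x_2 = False.
Set x_5 = False.
All clauses satisfied.

x_0 = True, x_1 = True, x_2 = False, x_3 = True, x_4 = False, x_5 = False, x_6 = False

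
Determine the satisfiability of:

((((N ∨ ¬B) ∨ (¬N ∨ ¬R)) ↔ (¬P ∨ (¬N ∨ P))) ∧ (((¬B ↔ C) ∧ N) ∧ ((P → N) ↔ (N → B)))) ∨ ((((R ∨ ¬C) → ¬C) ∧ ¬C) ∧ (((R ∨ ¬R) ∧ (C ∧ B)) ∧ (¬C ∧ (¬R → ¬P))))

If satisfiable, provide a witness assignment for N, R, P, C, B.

N: True, R: True, P: False, C: False, B: True

  ((((N ∨ ¬B) ∨ (¬N ∨ ¬R)) ↔ (¬P ∨ (¬N ∨ P))) ∧ (((¬B ↔ C) ∧ N) ∧ ((P → N) ↔ (N → B)))) ∨ ((((R ∨ ¬C) → ¬C) ∧ ¬C) ∧ (((R ∨ ¬R) ∧ (C ∧ B)) ∧ (¬C ∧ (¬R → ¬P)))) = True
    (((N ∨ ¬B) ∨ (¬N ∨ ¬R)) ↔ (¬P ∨ (¬N ∨ P))) ∧ (((¬B ↔ C) ∧ N) ∧ ((P → N) ↔ (N → B))) = True
      ((N ∨ ¬B) ∨ (¬N ∨ ¬R)) ↔ (¬P ∨ (¬N ∨ P)) = True
        (N ∨ ¬B) ∨ (¬N ∨ ¬R) = True
          N ∨ ¬B = True
            ¬B = False
          ¬N ∨ ¬R = False
            ¬N = False
            ¬R = False
        ¬P ∨ (¬N ∨ P) = True
          ¬P = True
          ¬N ∨ P = False
            ¬N = False
      ((¬B ↔ C) ∧ N) ∧ ((P → N) ↔ (N → B)) = True
        (¬B ↔ C) ∧ N = True
          ¬B ↔ C = True
            ¬B = False
        (P → N) ↔ (N → B) = True
          P → N = True
          N → B = True
    (((R ∨ ¬C) → ¬C) ∧ ¬C) ∧ (((R ∨ ¬R) ∧ (C ∧ B)) ∧ (¬C ∧ (¬R → ¬P))) = False
      ((R ∨ ¬C) → ¬C) ∧ ¬C = True
        (R ∨ ¬C) → ¬C = True
          R ∨ ¬C = True
            ¬C = True
          ¬C = True
        ¬C = True
      ((R ∨ ¬R) ∧ (C ∧ B)) ∧ (¬C ∧ (¬R → ¬P)) = False
        (R ∨ ¬R) ∧ (C ∧ B) = False
          R ∨ ¬R = True
            ¬R = False
          C ∧ B = False
        ¬C ∧ (¬R → ¬P) = True
          ¬C = True
          ¬R → ¬P = True
            ¬R = False
            ¬P = True
The formula evaluates to True.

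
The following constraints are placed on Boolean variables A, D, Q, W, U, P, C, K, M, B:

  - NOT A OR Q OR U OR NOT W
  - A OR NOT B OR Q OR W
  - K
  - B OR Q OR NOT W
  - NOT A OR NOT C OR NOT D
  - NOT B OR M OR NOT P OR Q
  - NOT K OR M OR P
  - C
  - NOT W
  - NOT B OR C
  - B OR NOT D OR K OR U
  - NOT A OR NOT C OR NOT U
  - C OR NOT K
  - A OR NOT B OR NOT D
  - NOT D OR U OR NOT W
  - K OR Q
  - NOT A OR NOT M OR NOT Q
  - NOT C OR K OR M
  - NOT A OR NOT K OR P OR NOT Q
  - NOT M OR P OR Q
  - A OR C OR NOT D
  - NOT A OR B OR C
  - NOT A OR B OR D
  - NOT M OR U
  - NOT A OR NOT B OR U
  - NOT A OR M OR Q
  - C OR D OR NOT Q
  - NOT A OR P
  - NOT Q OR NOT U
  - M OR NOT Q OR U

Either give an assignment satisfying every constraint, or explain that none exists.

Unit clause (K) forces K = True.
Unit clause (C) forces C = True.
Unit clause (NOT W) forces W = False.
Set A = False.
Set D = True.
  then (A OR NOT B OR NOT D) forces B = False.
Set Q = False.
Set U = True.
Try P = False:
  (NOT K OR M OR P) forces M = True.
  clause (NOT M OR P OR Q) is falsified — backtrack.
So P = True.
Set M = True.
All clauses satisfied.

A: False; D: True; Q: False; W: False; U: True; P: True; C: True; K: True; M: True; B: False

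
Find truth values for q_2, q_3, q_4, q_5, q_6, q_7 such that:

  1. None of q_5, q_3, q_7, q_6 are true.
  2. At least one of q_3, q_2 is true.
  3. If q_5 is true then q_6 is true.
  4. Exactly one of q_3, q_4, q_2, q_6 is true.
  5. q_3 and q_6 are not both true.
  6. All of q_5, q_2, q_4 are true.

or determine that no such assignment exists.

UNSATISFIABLE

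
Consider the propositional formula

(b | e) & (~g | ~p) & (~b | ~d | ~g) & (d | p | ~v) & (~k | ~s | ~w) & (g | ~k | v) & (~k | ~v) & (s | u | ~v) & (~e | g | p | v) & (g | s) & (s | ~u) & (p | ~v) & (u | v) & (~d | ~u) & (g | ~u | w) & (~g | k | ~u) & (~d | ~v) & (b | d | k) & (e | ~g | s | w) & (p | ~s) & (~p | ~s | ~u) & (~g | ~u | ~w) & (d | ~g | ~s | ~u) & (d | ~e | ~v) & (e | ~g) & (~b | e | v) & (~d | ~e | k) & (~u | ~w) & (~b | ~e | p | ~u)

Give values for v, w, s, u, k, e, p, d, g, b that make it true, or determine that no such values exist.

v = True, w = False, s = True, u = False, k = False, e = False, p = True, d = False, g = False, b = True

Set v = True.
  then (~k | ~v) forces k = False.
  then (p | ~v) forces p = True.
  then (~d | ~v) forces d = False.
  then (b | d | k) forces b = True.
  then (d | ~e | ~v) forces e = False.
  then (e | ~g) forces g = False.
  then (g | s) forces s = True.
  then (~p | ~s | ~u) forces u = False.
Set w = False.
All clauses satisfied.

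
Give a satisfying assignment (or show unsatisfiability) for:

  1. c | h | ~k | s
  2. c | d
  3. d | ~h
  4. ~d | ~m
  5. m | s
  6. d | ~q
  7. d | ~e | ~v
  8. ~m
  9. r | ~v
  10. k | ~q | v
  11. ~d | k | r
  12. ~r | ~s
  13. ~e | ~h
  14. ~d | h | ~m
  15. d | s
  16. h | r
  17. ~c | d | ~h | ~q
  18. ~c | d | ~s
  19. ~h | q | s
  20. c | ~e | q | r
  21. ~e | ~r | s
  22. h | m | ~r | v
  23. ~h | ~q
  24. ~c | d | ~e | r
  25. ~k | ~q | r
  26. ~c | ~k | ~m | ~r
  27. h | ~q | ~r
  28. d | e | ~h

v = False, k = True, c = True, h = True, q = False, r = False, m = False, d = True, s = True, e = False

Unit clause (~m) forces m = False.
In (m | s) only s is left, so s = True.
In (~r | ~s) only ~r is left, so r = False.
In (h | r) only h is left, so h = True.
In (~h | ~q) only ~q is left, so q = False.
In (d | ~h) only d is left, so d = True.
In (r | ~v) only ~v is left, so v = False.
In (~d | k | r) only k is left, so k = True.
In (~e | ~h) only ~e is left, so e = False.
Set c = True.
All clauses satisfied.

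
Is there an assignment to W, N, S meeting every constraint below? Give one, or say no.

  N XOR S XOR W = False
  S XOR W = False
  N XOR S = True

W: True, N: False, S: True

N XOR S XOR W = F XOR T XOR T = False ✓
S XOR W = T XOR T = False ✓
N XOR S = F XOR T = True ✓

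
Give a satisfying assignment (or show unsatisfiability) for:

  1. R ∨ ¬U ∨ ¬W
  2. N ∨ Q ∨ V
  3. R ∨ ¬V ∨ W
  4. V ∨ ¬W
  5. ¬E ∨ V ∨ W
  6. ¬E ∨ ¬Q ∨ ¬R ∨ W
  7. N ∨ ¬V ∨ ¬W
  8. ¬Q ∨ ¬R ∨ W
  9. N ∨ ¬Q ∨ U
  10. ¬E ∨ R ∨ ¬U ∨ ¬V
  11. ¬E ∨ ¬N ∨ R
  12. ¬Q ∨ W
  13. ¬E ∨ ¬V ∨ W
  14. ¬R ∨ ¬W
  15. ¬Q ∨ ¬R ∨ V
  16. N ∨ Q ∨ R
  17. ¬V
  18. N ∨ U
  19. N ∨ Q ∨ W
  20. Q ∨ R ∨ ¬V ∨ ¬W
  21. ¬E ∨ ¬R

R: True, V: False, W: False, Q: False, E: False, U: False, N: True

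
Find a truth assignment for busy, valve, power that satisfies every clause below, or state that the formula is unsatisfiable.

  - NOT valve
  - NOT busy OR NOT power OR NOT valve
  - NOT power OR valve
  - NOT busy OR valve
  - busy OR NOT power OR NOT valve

busy = False; valve = False; power = False

Unit clause (NOT valve) forces valve = False.
In (NOT power OR valve) only NOT power is left, so power = False.
In (NOT busy OR valve) only NOT busy is left, so busy = False.
All clauses satisfied.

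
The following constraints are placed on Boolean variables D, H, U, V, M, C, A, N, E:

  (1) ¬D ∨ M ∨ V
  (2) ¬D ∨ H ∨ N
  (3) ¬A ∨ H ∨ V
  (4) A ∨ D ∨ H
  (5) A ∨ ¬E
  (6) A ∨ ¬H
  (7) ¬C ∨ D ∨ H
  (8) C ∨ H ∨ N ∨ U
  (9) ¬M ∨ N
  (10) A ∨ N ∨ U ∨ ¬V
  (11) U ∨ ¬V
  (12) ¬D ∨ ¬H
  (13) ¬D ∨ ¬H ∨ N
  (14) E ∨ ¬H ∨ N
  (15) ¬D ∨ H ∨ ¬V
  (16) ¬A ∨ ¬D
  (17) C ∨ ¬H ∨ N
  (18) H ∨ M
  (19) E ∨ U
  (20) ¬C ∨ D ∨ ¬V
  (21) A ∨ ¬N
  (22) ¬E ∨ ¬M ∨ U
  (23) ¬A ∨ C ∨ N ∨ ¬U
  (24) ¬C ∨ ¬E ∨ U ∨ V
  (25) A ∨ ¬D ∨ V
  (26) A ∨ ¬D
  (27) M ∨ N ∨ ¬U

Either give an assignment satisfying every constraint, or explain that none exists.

Set D = False.
Set H = False.
  then (A ∨ D ∨ H) forces A = True.
  then (¬C ∨ D ∨ H) forces C = False.
  then (H ∨ M) forces M = True.
  then (¬A ∨ H ∨ V) forces V = True.
  then (¬M ∨ N) forces N = True.
  then (U ∨ ¬V) forces U = True.
Set E = False.
All clauses satisfied.

D: False, H: False, U: True, V: True, M: True, C: False, A: True, N: True, E: False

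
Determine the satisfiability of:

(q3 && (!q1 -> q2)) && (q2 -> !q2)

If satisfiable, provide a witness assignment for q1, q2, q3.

q1 = True, q2 = False, q3 = True

  q3 && (!q1 -> q2) = True
    !q1 -> q2 = True
      !q1 = False
  q2 -> !q2 = True
    !q2 = True
Both conjuncts True, so the formula holds.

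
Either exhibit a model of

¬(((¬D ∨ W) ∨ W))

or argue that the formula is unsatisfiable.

D: True, W: False

  ¬(((¬D ∨ W) ∨ W)) = True
    (¬D ∨ W) ∨ W = False
      ¬D ∨ W = False
        ¬D = False
The formula evaluates to True.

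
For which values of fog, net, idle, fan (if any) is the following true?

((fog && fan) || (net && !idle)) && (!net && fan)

fog = True, net = False, idle = True, fan = True

  (fog && fan) || (net && !idle) = True
    fog && fan = True
    net && !idle = False
      !idle = False
  !net && fan = True
    !net = True
Both conjuncts True, so the formula holds.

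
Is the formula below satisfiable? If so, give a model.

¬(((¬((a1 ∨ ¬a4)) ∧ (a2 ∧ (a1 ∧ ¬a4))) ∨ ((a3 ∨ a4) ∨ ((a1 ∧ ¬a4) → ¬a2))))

a1 = True, a2 = True, a3 = False, a4 = False

  ¬(((¬((a1 ∨ ¬a4)) ∧ (a2 ∧ (a1 ∧ ¬a4))) ∨ ((a3 ∨ a4) ∨ ((a1 ∧ ¬a4) → ¬a2)))) = True
    (¬((a1 ∨ ¬a4)) ∧ (a2 ∧ (a1 ∧ ¬a4))) ∨ ((a3 ∨ a4) ∨ ((a1 ∧ ¬a4) → ¬a2)) = False
      ¬((a1 ∨ ¬a4)) ∧ (a2 ∧ (a1 ∧ ¬a4)) = False
        ¬((a1 ∨ ¬a4)) = False
          a1 ∨ ¬a4 = True
            ¬a4 = True
        a2 ∧ (a1 ∧ ¬a4) = True
          a1 ∧ ¬a4 = True
            ¬a4 = True
      (a3 ∨ a4) ∨ ((a1 ∧ ¬a4) → ¬a2) = False
        a3 ∨ a4 = False
        (a1 ∧ ¬a4) → ¬a2 = False
          a1 ∧ ¬a4 = True
            ¬a4 = True
          ¬a2 = False
The formula evaluates to True.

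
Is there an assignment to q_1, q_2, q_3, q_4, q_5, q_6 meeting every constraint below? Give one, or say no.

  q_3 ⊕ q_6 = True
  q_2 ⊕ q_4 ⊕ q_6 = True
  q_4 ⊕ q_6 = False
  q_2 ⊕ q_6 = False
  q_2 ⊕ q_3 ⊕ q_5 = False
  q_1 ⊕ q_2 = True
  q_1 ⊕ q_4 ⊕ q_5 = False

q_1 = False, q_2 = True, q_3 = False, q_4 = True, q_5 = True, q_6 = True

q_3 ⊕ q_6 = F ⊕ T = True ✓
q_2 ⊕ q_4 ⊕ q_6 = T ⊕ T ⊕ T = True ✓
q_4 ⊕ q_6 = T ⊕ T = False ✓
q_2 ⊕ q_6 = T ⊕ T = False ✓
q_2 ⊕ q_3 ⊕ q_5 = T ⊕ F ⊕ T = False ✓
q_1 ⊕ q_2 = F ⊕ T = True ✓
q_1 ⊕ q_4 ⊕ q_5 = F ⊕ T ⊕ T = False ✓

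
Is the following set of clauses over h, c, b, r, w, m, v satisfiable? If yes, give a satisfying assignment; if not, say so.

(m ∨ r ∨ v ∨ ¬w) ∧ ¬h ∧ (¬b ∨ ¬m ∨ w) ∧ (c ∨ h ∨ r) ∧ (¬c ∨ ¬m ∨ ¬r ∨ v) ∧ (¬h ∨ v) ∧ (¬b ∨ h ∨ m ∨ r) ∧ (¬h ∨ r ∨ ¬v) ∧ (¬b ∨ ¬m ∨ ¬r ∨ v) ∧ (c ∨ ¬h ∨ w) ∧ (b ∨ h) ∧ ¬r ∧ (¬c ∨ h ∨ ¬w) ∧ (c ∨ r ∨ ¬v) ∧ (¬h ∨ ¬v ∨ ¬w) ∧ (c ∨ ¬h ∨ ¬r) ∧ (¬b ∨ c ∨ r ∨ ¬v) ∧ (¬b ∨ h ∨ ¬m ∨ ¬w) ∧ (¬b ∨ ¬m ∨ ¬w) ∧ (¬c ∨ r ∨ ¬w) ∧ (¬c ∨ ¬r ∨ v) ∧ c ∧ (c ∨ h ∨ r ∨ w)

Unsatisfiable

Case h = True:
  Clause (¬h) is falsified — contradiction.
Case h = False:
  (b ∨ h) forces b = True.
  (¬r) forces r = False.
  (c ∨ h ∨ r) forces c = True.
  (¬b ∨ h ∨ m ∨ r) forces m = True.
  (¬b ∨ ¬m ∨ w) forces w = True.
  Clause (¬c ∨ h ∨ ¬w) is falsified — contradiction.
Both cases fail, so the formula is unsatisfiable.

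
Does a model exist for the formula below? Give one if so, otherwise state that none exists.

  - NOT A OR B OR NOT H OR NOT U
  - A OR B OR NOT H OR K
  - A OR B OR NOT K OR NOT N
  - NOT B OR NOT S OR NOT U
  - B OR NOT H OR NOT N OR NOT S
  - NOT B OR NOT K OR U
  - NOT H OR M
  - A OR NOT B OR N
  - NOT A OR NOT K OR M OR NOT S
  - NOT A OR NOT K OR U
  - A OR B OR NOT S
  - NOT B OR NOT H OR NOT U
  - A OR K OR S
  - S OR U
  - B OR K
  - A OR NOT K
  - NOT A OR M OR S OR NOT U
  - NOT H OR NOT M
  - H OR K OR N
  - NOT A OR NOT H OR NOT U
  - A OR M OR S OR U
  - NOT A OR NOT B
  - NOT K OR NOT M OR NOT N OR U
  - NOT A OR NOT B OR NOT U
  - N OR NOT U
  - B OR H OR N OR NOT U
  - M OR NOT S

A = True; K = True; H = False; S = False; B = False; N = True; U = True; M = True

Set A = True.
  then (NOT A OR NOT B) forces B = False.
  then (B OR K) forces K = True.
  then (NOT A OR NOT K OR U) forces U = True.
  then (NOT A OR NOT H OR NOT U) forces H = False.
  then (N OR NOT U) forces N = True.
Set S = False.
  then (NOT A OR M OR S OR NOT U) forces M = True.
All clauses satisfied.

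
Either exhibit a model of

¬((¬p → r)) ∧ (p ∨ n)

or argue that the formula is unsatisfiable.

r: False; p: False; n: True

  ¬((¬p → r)) = True
    ¬p → r = False
      ¬p = True
  p ∨ n = True
Both conjuncts True, so the formula holds.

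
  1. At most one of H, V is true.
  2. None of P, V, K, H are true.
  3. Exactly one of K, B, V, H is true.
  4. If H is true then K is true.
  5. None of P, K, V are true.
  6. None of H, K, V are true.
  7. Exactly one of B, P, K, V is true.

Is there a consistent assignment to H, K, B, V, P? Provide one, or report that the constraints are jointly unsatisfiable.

H: False; K: False; B: True; V: False; P: False

  (1) {H, V}: 0 true — at most one ✓
  (2) {P, V, K, H}: 0 true — none ✓
  (3) {K, B, V, H}: 1 true — exactly one ✓
  (4) H=F ⇒ K: vacuous ✓
  (5) {P, K, V}: 0 true — none ✓
  (6) {H, K, V}: 0 true — none ✓
  (7) {B, P, K, V}: 1 true — exactly one ✓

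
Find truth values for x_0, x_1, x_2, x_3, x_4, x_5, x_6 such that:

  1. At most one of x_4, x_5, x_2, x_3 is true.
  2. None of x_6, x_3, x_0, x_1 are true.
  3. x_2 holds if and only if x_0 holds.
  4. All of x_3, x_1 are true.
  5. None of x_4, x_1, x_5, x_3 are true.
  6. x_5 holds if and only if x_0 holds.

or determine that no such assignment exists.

Case x_1 = True:
  Constraint (2) is violated (x_1=T) — contradiction.
Case x_1 = False:
  Constraint (4) is violated (x_1=F) — contradiction.
Both cases fail — unsatisfiable.

No satisfying assignment exists.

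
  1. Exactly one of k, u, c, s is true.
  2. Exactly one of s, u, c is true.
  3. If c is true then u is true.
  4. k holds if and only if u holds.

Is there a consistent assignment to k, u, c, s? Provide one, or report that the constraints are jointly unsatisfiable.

k = False, u = False, c = False, s = True

  (1) {k, u, c, s}: 1 true — exactly one ✓
  (2) {s, u, c}: 1 true — exactly one ✓
  (3) c=F ⇒ u: vacuous ✓
  (4) k=F, u=F — same ✓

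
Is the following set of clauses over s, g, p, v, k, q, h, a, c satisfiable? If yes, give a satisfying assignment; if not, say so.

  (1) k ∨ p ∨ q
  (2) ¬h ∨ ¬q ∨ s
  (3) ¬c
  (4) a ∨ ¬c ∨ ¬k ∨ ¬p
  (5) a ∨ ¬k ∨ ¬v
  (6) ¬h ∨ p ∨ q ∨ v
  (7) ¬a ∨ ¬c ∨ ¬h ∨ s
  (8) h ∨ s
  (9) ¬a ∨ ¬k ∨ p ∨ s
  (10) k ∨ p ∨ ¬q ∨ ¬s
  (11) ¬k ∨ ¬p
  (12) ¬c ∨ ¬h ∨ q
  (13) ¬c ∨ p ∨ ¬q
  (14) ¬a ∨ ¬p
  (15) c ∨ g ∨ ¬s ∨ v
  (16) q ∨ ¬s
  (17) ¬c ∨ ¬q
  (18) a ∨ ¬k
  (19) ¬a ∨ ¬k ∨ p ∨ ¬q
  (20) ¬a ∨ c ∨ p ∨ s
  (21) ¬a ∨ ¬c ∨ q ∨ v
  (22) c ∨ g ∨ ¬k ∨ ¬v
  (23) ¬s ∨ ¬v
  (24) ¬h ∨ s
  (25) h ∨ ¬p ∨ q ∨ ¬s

Unit clause (¬c) forces c = False.
Try s = False:
  (h ∨ s) forces h = True.
  clause (¬h ∨ s) is falsified — backtrack.
So s = True.
  then (q ∨ ¬s) forces q = True.
  then (¬s ∨ ¬v) forces v = False.
  then (c ∨ g ∨ ¬s ∨ v) forces g = True.
Set p = True.
  then (¬k ∨ ¬p) forces k = False.
  then (¬a ∨ ¬p) forces a = False.
Set h = False.
All clauses satisfied.

s: True, g: True, p: True, v: False, k: False, q: True, h: False, a: False, c: False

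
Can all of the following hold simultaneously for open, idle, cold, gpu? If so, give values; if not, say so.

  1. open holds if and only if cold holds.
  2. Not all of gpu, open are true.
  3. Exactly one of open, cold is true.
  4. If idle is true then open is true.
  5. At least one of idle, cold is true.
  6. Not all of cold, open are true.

Unsatisfiable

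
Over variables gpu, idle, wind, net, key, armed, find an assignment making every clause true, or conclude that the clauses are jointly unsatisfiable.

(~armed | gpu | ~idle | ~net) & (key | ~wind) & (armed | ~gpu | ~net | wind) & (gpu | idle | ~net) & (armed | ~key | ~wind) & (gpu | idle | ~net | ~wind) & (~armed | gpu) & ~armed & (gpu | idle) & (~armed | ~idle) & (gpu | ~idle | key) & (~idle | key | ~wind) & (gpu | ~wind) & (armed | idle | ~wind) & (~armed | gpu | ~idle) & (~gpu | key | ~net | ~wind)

Unit clause (~armed) forces armed = False.
Set gpu = True.
Set idle = False.
  then (armed | idle | ~wind) forces wind = False.
  then (armed | ~gpu | ~net | wind) forces net = False.
Set key = False.
All clauses satisfied.

gpu=T, idle=F, wind=F, net=F, key=F, armed=F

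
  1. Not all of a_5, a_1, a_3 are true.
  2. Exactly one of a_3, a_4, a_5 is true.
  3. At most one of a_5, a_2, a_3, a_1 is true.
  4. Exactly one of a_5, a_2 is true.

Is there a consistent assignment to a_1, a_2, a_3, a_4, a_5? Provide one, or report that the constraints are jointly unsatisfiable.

a_1=F, a_2=T, a_3=F, a_4=T, a_5=F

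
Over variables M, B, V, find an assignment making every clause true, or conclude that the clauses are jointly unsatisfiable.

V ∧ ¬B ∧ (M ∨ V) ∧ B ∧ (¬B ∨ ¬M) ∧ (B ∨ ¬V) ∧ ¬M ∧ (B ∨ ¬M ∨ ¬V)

Unsatisfiable

Case B = True:
  Clause (¬B) is falsified — contradiction.
Case B = False:
  Clause (B) is falsified — contradiction.
Both cases fail, so the formula is unsatisfiable.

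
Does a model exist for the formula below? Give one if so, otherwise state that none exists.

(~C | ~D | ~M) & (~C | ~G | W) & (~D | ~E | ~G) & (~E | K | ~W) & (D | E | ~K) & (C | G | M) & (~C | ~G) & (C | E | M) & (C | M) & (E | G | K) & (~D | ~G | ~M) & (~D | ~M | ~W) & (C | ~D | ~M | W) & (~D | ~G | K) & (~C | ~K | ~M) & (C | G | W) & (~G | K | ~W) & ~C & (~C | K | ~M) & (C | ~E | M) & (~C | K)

Unit clause (~C) forces C = False.
In (C | M) only M is left, so M = True.
Set E = True.
Set K = True.
Set W = True.
  then (~D | ~M | ~W) forces D = False.
Set G = False.
All clauses satisfied.

M=T, E=T, C=F, K=T, W=T, G=F, D=F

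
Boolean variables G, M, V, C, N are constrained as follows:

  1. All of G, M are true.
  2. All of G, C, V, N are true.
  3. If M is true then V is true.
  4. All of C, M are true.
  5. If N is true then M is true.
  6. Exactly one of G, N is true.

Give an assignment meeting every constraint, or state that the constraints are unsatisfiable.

No satisfying assignment exists.

Case N = True:
  (1) forces G = True.
  Constraint (6) is violated (G=T, N=T) — contradiction.
Case N = False:
  Constraint (2) is violated (N=F) — contradiction.
Both cases fail — unsatisfiable.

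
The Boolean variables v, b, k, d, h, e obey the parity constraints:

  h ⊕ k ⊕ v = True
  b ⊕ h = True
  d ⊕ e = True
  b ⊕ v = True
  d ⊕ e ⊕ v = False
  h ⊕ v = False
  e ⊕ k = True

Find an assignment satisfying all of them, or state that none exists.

v = True; b = False; k = True; d = True; h = True; e = False

h ⊕ k ⊕ v = T ⊕ T ⊕ T = True ✓
b ⊕ h = F ⊕ T = True ✓
d ⊕ e = T ⊕ F = True ✓
b ⊕ v = F ⊕ T = True ✓
d ⊕ e ⊕ v = T ⊕ F ⊕ T = False ✓
h ⊕ v = T ⊕ T = False ✓
e ⊕ k = F ⊕ T = True ✓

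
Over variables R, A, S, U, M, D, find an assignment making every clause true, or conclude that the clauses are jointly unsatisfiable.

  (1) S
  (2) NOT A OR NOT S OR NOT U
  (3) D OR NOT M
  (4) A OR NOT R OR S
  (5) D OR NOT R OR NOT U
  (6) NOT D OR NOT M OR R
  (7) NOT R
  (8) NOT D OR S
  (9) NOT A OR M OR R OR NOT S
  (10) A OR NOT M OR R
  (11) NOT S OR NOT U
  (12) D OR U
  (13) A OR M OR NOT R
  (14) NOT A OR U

R=F, A=F, S=T, U=F, M=F, D=T

Unit clause (S) forces S = True.
Unit clause (NOT R) forces R = False.
In (NOT S OR NOT U) only NOT U is left, so U = False.
In (D OR U) only D is left, so D = True.
In (NOT A OR U) only NOT A is left, so A = False.
In (NOT D OR NOT M OR R) only NOT M is left, so M = False.
All clauses satisfied.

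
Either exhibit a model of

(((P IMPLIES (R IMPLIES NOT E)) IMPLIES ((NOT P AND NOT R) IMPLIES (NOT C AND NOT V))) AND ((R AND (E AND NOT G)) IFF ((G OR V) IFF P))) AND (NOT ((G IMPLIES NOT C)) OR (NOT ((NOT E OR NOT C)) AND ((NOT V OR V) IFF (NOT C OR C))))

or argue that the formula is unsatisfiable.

G=F; R=F; E=T; C=T; P=T; V=F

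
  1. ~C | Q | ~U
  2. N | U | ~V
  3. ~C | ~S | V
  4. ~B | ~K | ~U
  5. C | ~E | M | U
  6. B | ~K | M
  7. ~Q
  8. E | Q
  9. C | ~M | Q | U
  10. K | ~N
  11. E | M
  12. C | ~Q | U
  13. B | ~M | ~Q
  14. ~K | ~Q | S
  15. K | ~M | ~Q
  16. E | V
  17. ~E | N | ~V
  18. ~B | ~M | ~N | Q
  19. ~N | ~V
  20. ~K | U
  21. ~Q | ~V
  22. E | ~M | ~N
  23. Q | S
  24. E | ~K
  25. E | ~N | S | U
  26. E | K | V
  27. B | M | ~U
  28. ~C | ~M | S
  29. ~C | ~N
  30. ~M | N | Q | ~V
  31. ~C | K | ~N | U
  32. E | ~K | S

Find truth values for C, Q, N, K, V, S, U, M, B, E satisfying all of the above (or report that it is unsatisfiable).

Unit clause (~Q) forces Q = False.
In (E | Q) only E is left, so E = True.
In (Q | S) only S is left, so S = True.
Try C = True:
  (~C | Q | ~U) forces U = False.
  (~C | ~S | V) forces V = True.
  (N | U | ~V) forces N = True.
  clause (~N | ~V) is falsified — backtrack.
So C = False.
Set N = False.
  then (~E | N | ~V) forces V = False.
Set K = False.
Try U = False:
  (C | ~E | M | U) forces M = True.
  clause (C | ~M | Q | U) is falsified — backtrack.
So U = True.
Set M = True.
Set B = True.
All clauses satisfied.

C = False, Q = False, N = False, K = False, V = False, S = True, U = True, M = True, B = True, E = True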